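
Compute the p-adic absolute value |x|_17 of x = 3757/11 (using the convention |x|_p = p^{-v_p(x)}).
|3757/11|_17 = 1/289

Step 1 — compute v_17(x) by factoring powers of 17 out of the numerator and denominator: v_17(3757/11) = 2. Step 2 — apply |x|_p = p^{-v_p(x)} = 17^{-2} = 1/289.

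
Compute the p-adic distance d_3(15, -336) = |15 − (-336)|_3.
d_3(15, -336) = 1/27

Step 1 — x − y = 15 − (-336) = 351. Step 2 — v_3(351) = 3 (factor: 351 = (3^3 · 13); the sign does not affect v_p). Step 3 — |x − y|_3 = 3^{-3} = 1/27.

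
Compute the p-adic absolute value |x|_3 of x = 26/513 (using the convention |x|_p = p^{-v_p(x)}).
|26/513|_3 = 27

Step 1 — compute v_3(x) by factoring powers of 3 out of the numerator and denominator: v_3(26/513) = -3. Step 2 — apply |x|_p = p^{-v_p(x)} = 3^{3} = 27.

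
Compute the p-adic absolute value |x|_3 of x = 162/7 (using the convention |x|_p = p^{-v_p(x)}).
|162/7|_3 = 1/81

Step 1 — compute v_3(x) by factoring powers of 3 out of the numerator and denominator: v_3(162/7) = 4. Step 2 — apply |x|_p = p^{-v_p(x)} = 3^{-4} = 1/81.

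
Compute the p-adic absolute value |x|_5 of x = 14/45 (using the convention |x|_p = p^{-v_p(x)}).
|14/45|_5 = 5

Step 1 — compute v_5(x) by factoring powers of 5 out of the numerator and denominator: v_5(14/45) = -1. Step 2 — apply |x|_p = p^{-v_p(x)} = 5^{1} = 5.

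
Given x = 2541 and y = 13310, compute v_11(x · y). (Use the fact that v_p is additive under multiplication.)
v_11(33820710) = 5

v_p(x) = 2 (factor: 2541 = 11^2 · 21); v_p(y) = 3 (factor: 13310 = 11^3 · 10). Additivity: v_p(xy) = v_p(x) + v_p(y) = 2 + 3 = 5. (Direct check: xy = 33820710 = 11^5 · (210).)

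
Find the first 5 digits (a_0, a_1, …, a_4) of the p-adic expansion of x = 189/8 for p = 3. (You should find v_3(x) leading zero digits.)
(a_0, …, a_4) = (0, 0, 0, 2, 0)

v_3(189/8) = 3, so a_0 = ... = a_2 = 0. Factor out: x = 3^3 · u with u = 7/8 a unit in ℤ_3. Expand u iteratively via a_{v+i} = u_i mod 3, u_{i+1} = (u_i − a_{v+i})/3:
  u_0 = 7/8;  a_3 = 2;  u_1 = (u_0 − 2)/3 = -3/8
  u_1 = -3/8;  a_4 = 0;  u_2 = (u_1 − 0)/3 = -1/8
Digits: (0, 0, 0, 2, 0).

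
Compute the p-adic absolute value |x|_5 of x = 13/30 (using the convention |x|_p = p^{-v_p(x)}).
|13/30|_5 = 5

Step 1 — compute v_5(x) by factoring powers of 5 out of the numerator and denominator: v_5(13/30) = -1. Step 2 — apply |x|_p = p^{-v_p(x)} = 5^{1} = 5.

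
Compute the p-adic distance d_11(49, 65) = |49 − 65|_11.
d_11(49, 65) = 1

Step 1 — x − y = 49 − 65 = -16. Step 2 — v_11(-16) = 0 (factor: -16 = −(11^0 · 16); the sign does not affect v_p). Step 3 — |x − y|_11 = 11^{0} = 1.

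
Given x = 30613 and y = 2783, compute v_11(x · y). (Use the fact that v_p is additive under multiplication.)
v_11(85195979) = 5

v_p(x) = 3 (factor: 30613 = 11^3 · 23); v_p(y) = 2 (factor: 2783 = 11^2 · 23). Additivity: v_p(xy) = v_p(x) + v_p(y) = 3 + 2 = 5. (Direct check: xy = 85195979 = 11^5 · (529).)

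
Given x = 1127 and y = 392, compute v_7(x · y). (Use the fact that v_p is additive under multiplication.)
v_7(441784) = 4

v_p(x) = 2 (factor: 1127 = 7^2 · 23); v_p(y) = 2 (factor: 392 = 7^2 · 8). Additivity: v_p(xy) = v_p(x) + v_p(y) = 2 + 2 = 4. (Direct check: xy = 441784 = 7^4 · (184).)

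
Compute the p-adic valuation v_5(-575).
v_5(-575) = 2

v_5(n) is the largest exponent k such that 5^k divides n. Factor out: -575 = -5^2 · 23. (Sign doesn't affect v_p.) So v_5(-575) = 2.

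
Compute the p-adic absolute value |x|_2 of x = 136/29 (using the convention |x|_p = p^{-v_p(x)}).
|136/29|_2 = 1/8

Step 1 — compute v_2(x) by factoring powers of 2 out of the numerator and denominator: v_2(136/29) = 3. Step 2 — apply |x|_p = p^{-v_p(x)} = 2^{-3} = 1/8.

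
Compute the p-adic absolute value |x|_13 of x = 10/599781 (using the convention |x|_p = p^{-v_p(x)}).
|10/599781|_13 = 28561

Step 1 — compute v_13(x) by factoring powers of 13 out of the numerator and denominator: v_13(10/599781) = -4. Step 2 — apply |x|_p = p^{-v_p(x)} = 13^{4} = 28561.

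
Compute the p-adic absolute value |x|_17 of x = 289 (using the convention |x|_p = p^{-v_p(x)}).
|289|_17 = 1/289

Step 1 — compute v_17(x) by factoring powers of 17 out of the numerator and denominator: v_17(289) = 2. Step 2 — apply |x|_p = p^{-v_p(x)} = 17^{-2} = 1/289.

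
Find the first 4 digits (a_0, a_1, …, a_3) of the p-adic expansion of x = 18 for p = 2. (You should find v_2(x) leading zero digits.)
(a_0, …, a_3) = (0, 1, 0, 0)

v_2(18) = 1, so a_0 = ... = a_0 = 0. Factor out: x = 2^1 · u with u = 9 a unit in ℤ_2. Expand u iteratively via a_{v+i} = u_i mod 2, u_{i+1} = (u_i − a_{v+i})/2:
  u_0 = 9;  a_1 = 1;  u_1 = (u_0 − 1)/2 = 4
  u_1 = 4;  a_2 = 0;  u_2 = (u_1 − 0)/2 = 2
  u_2 = 2;  a_3 = 0;  u_3 = (u_2 − 0)/2 = 1
Digits: (0, 1, 0, 0).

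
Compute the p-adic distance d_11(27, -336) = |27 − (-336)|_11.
d_11(27, -336) = 1/121

Step 1 — x − y = 27 − (-336) = 363. Step 2 — v_11(363) = 2 (factor: 363 = (11^2 · 3); the sign does not affect v_p). Step 3 — |x − y|_11 = 11^{-2} = 1/121.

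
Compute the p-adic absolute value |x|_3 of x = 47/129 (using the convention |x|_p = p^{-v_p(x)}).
|47/129|_3 = 3

Step 1 — compute v_3(x) by factoring powers of 3 out of the numerator and denominator: v_3(47/129) = -1. Step 2 — apply |x|_p = p^{-v_p(x)} = 3^{1} = 3.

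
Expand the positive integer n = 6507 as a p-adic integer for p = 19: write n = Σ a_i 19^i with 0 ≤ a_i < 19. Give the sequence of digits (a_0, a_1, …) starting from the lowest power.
(a_0, a_1, …) = (9, 0, 18)

Repeated division by 19 gives the digits low-to-high: 6507 = 9 + 18·19^2. Digit sequence: (9, 0, 18).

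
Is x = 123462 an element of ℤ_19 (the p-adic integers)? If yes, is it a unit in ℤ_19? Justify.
x ∈ ℤ_19 but not a unit; v_19(x) = 3 > 0

ℤ_19 = {x ∈ ℚ_19 : v_19(x) ≥ 0} and ℤ_19^× = {x ∈ ℤ_19 : v_19(x) = 0}. Here v_19(123462) = v_19(num) − v_19(den) = 3; compare against these criteria.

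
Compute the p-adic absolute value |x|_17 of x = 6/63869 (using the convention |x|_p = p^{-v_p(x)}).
|6/63869|_17 = 4913

Step 1 — compute v_17(x) by factoring powers of 17 out of the numerator and denominator: v_17(6/63869) = -3. Step 2 — apply |x|_p = p^{-v_p(x)} = 17^{3} = 4913.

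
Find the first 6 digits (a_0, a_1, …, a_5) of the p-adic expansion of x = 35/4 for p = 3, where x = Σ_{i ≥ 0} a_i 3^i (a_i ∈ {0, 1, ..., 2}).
(a_0, …, a_5) = (2, 0, 0, 1, 2, 0)

v_3(35/4) = 0 (numerator and denominator both coprime to 3), so x ∈ ℤ_3^×. Compute digits iteratively via a_i = x_i mod 3, x_{i+1} = (x_i − a_i)/3, with x_0 = x:
  x_0 = 35/4;  a_0 = 2;  x_1 = (x_0 − 2)/3 = 9/4
  x_1 = 9/4;  a_1 = 0;  x_2 = (x_1 − 0)/3 = 3/4
  x_2 = 3/4;  a_2 = 0;  x_3 = (x_2 − 0)/3 = 1/4
  x_3 = 1/4;  a_3 = 1;  x_4 = (x_3 − 1)/3 = -1/4
  x_4 = -1/4;  a_4 = 2;  x_5 = (x_4 − 2)/3 = -3/4
  x_5 = -3/4;  a_5 = 0;  x_6 = (x_5 − 0)/3 = -1/4
Digits: (2, 0, 0, 1, 2, 0).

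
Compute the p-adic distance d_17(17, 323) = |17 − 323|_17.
d_17(17, 323) = 1/17

Step 1 — x − y = 17 − 323 = -306. Step 2 — v_17(-306) = 1 (factor: -306 = −(17^1 · 18); the sign does not affect v_p). Step 3 — |x − y|_17 = 17^{-1} = 1/17.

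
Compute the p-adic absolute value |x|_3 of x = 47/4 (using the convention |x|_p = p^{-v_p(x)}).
|47/4|_3 = 1

Step 1 — compute v_3(x) by factoring powers of 3 out of the numerator and denominator: v_3(47/4) = 0. Step 2 — apply |x|_p = p^{-v_p(x)} = 3^{0} = 1.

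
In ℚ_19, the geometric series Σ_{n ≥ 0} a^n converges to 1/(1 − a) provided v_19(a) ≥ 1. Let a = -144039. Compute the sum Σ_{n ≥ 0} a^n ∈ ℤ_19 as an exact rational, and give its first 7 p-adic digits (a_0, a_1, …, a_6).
Σ a^n = 1/(1 − a) = 1/144040;  first 7 digits = (1, 0, 0, 17, 17, 18, 3)

v_19(a) = 3 ≥ 1, so the series converges in ℤ_19 to 1/(1 − a) = 1/(1 − (-144039)) = 1/144040. Expand this rational in ℤ_19: compute digits iteratively via d_i = x_i mod 19, x_{i+1} = (x_i − d_i)/19. The first 7 digits are (1, 0, 0, 17, 17, 18, 3).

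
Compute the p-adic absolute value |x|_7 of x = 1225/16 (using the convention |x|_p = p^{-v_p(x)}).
|1225/16|_7 = 1/49

Step 1 — compute v_7(x) by factoring powers of 7 out of the numerator and denominator: v_7(1225/16) = 2. Step 2 — apply |x|_p = p^{-v_p(x)} = 7^{-2} = 1/49.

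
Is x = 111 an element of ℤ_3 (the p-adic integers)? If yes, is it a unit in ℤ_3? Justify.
x ∈ ℤ_3 but not a unit; v_3(x) = 1 > 0

ℤ_3 = {x ∈ ℚ_3 : v_3(x) ≥ 0} and ℤ_3^× = {x ∈ ℤ_3 : v_3(x) = 0}. Here v_3(111) = v_3(num) − v_3(den) = 1; compare against these criteria.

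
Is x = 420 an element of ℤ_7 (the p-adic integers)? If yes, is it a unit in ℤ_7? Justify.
x ∈ ℤ_7 but not a unit; v_7(x) = 1 > 0

ℤ_7 = {x ∈ ℚ_7 : v_7(x) ≥ 0} and ℤ_7^× = {x ∈ ℤ_7 : v_7(x) = 0}. Here v_7(420) = v_7(num) − v_7(den) = 1; compare against these criteria.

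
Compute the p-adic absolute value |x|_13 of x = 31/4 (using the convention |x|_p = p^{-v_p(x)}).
|31/4|_13 = 1

Step 1 — compute v_13(x) by factoring powers of 13 out of the numerator and denominator: v_13(31/4) = 0. Step 2 — apply |x|_p = p^{-v_p(x)} = 13^{0} = 1.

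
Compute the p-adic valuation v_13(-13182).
v_13(-13182) = 3

v_13(n) is the largest exponent k such that 13^k divides n. Factor out: -13182 = -13^3 · 6. (Sign doesn't affect v_p.) So v_13(-13182) = 3.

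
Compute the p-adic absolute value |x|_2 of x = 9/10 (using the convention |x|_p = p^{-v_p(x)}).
|9/10|_2 = 2

Step 1 — compute v_2(x) by factoring powers of 2 out of the numerator and denominator: v_2(9/10) = -1. Step 2 — apply |x|_p = p^{-v_p(x)} = 2^{1} = 2.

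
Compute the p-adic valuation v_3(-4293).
v_3(-4293) = 4

v_3(n) is the largest exponent k such that 3^k divides n. Factor out: -4293 = -3^4 · 53. (Sign doesn't affect v_p.) So v_3(-4293) = 4.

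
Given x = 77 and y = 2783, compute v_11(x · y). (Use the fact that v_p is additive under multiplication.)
v_11(214291) = 3

v_p(x) = 1 (factor: 77 = 11^1 · 7); v_p(y) = 2 (factor: 2783 = 11^2 · 23). Additivity: v_p(xy) = v_p(x) + v_p(y) = 1 + 2 = 3. (Direct check: xy = 214291 = 11^3 · (161).)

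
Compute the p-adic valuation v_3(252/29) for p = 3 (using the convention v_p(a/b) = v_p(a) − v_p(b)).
v_3(252/29) = 2

Factor powers of 3 from the numerator and denominator of the reduced fraction: 252 = 3^2 · 28 and 29 = 3^0 · 29. Apply v_p(a/b) = v_p(a) − v_p(b): v_3(252/29) = 2 − 0 = 2.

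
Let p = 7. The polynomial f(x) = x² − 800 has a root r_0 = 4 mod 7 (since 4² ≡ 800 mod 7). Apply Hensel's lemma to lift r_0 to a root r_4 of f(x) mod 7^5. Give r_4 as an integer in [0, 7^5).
r_4 = 7305 (mod 16807)

Hensel's recurrence: r_{i+1} = r_i − f(r_i)·(f′(r_i))^{-1} mod 7^{i+2}, with f′(x) = 2x. Iterate:
  r_0 = 4 (mod 7)
  r_1 = 4 (mod 49)
  r_2 = 102 (mod 343)
  r_3 = 102 (mod 2401)
  r_4 = 7305 (mod 16807)
Final: r_4 = 7305, and one checks f(r_4) ≡ 0 mod 7^5.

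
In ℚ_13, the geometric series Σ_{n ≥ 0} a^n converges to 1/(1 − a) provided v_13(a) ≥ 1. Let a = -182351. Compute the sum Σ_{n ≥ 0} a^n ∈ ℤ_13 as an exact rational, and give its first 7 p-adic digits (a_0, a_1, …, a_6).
Σ a^n = 1/(1 − a) = 1/182352;  first 7 digits = (1, 0, 0, 8, 6, 12, 11)

v_13(a) = 3 ≥ 1, so the series converges in ℤ_13 to 1/(1 − a) = 1/(1 − (-182351)) = 1/182352. Expand this rational in ℤ_13: compute digits iteratively via d_i = x_i mod 13, x_{i+1} = (x_i − d_i)/13. The first 7 digits are (1, 0, 0, 8, 6, 12, 11).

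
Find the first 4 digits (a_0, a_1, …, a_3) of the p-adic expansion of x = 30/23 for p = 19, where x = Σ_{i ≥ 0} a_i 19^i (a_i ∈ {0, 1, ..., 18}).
(a_0, …, a_3) = (17, 0, 14, 10)

v_19(30/23) = 0 (numerator and denominator both coprime to 19), so x ∈ ℤ_19^×. Compute digits iteratively via a_i = x_i mod 19, x_{i+1} = (x_i − a_i)/19, with x_0 = x:
  x_0 = 30/23;  a_0 = 17;  x_1 = (x_0 − 17)/19 = -19/23
  x_1 = -19/23;  a_1 = 0;  x_2 = (x_1 − 0)/19 = -1/23
  x_2 = -1/23;  a_2 = 14;  x_3 = (x_2 − 14)/19 = -17/23
  x_3 = -17/23;  a_3 = 10;  x_4 = (x_3 − 10)/19 = -13/23
Digits: (17, 0, 14, 10).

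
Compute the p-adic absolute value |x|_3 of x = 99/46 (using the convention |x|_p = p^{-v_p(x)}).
|99/46|_3 = 1/9

Step 1 — compute v_3(x) by factoring powers of 3 out of the numerator and denominator: v_3(99/46) = 2. Step 2 — apply |x|_p = p^{-v_p(x)} = 3^{-2} = 1/9.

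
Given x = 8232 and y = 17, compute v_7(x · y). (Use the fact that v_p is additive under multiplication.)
v_7(139944) = 3

v_p(x) = 3 (factor: 8232 = 7^3 · 24); v_p(y) = 0 (factor: 17 = 7^0 · 17). Additivity: v_p(xy) = v_p(x) + v_p(y) = 3 + 0 = 3. (Direct check: xy = 139944 = 7^3 · (408).)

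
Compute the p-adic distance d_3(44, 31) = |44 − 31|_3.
d_3(44, 31) = 1

Step 1 — x − y = 44 − 31 = 13. Step 2 — v_3(13) = 0 (factor: 13 = (3^0 · 13); the sign does not affect v_p). Step 3 — |x − y|_3 = 3^{0} = 1.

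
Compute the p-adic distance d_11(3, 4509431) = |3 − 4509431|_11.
d_11(3, 4509431) = 1/161051

Step 1 — x − y = 3 − 4509431 = -4509428. Step 2 — v_11(-4509428) = 5 (factor: -4509428 = −(11^5 · 28); the sign does not affect v_p). Step 3 — |x − y|_11 = 11^{-5} = 1/161051.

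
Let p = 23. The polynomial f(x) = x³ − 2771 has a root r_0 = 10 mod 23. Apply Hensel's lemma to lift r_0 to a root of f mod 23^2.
r_1 = 194 (mod 529)

Hensel: r_{i+1} = r_i − f(r_i)/f′(r_i) mod 23^{i+2}, where f′(x) = 3x². Iterate:
  r_0 = 10 (mod 23)
  r_1 = 194 (mod 529)
Final: r = 194 with f(r) ≡ 0 mod 23^2.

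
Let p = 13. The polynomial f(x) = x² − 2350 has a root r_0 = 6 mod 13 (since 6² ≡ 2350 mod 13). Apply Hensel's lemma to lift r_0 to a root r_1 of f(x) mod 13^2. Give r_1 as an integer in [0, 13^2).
r_1 = 58 (mod 169)

Hensel's recurrence: r_{i+1} = r_i − f(r_i)·(f′(r_i))^{-1} mod 13^{i+2}, with f′(x) = 2x. Iterate:
  r_0 = 6 (mod 13)
  r_1 = 58 (mod 169)
Final: r_1 = 58, and one checks f(r_1) ≡ 0 mod 13^2.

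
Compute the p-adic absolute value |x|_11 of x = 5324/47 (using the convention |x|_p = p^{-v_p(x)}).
|5324/47|_11 = 1/1331

Step 1 — compute v_11(x) by factoring powers of 11 out of the numerator and denominator: v_11(5324/47) = 3. Step 2 — apply |x|_p = p^{-v_p(x)} = 11^{-3} = 1/1331.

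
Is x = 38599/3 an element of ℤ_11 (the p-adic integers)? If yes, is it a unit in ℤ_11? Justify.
x ∈ ℤ_11 but not a unit; v_11(x) = 3 > 0

ℤ_11 = {x ∈ ℚ_11 : v_11(x) ≥ 0} and ℤ_11^× = {x ∈ ℤ_11 : v_11(x) = 0}. Here v_11(38599/3) = v_11(num) − v_11(den) = 3; compare against these criteria.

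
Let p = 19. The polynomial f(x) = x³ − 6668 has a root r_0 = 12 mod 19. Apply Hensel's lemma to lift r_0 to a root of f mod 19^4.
r_3 = 24294 (mod 130321)

Hensel: r_{i+1} = r_i − f(r_i)/f′(r_i) mod 19^{i+2}, where f′(x) = 3x². Iterate:
  r_0 = 12 (mod 19)
  r_1 = 107 (mod 361)
  r_2 = 3717 (mod 6859)
  r_3 = 24294 (mod 130321)
Final: r = 24294 with f(r) ≡ 0 mod 19^4.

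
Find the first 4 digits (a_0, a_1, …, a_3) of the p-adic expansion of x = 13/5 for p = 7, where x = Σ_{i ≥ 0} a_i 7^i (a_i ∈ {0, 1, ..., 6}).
(a_0, …, a_3) = (4, 4, 5, 2)

v_7(13/5) = 0 (numerator and denominator both coprime to 7), so x ∈ ℤ_7^×. Compute digits iteratively via a_i = x_i mod 7, x_{i+1} = (x_i − a_i)/7, with x_0 = x:
  x_0 = 13/5;  a_0 = 4;  x_1 = (x_0 − 4)/7 = -1/5
  x_1 = -1/5;  a_1 = 4;  x_2 = (x_1 − 4)/7 = -3/5
  x_2 = -3/5;  a_2 = 5;  x_3 = (x_2 − 5)/7 = -4/5
  x_3 = -4/5;  a_3 = 2;  x_4 = (x_3 − 2)/7 = -2/5
Digits: (4, 4, 5, 2).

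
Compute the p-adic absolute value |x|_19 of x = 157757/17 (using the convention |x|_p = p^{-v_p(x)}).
|157757/17|_19 = 1/6859

Step 1 — compute v_19(x) by factoring powers of 19 out of the numerator and denominator: v_19(157757/17) = 3. Step 2 — apply |x|_p = p^{-v_p(x)} = 19^{-3} = 1/6859.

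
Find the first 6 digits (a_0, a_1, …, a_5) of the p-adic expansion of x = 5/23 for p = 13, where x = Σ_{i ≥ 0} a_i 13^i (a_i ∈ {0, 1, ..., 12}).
(a_0, …, a_5) = (7, 4, 7, 0, 9, 1)

v_13(5/23) = 0 (numerator and denominator both coprime to 13), so x ∈ ℤ_13^×. Compute digits iteratively via a_i = x_i mod 13, x_{i+1} = (x_i − a_i)/13, with x_0 = x:
  x_0 = 5/23;  a_0 = 7;  x_1 = (x_0 − 7)/13 = -12/23
  x_1 = -12/23;  a_1 = 4;  x_2 = (x_1 − 4)/13 = -8/23
  x_2 = -8/23;  a_2 = 7;  x_3 = (x_2 − 7)/13 = -13/23
  x_3 = -13/23;  a_3 = 0;  x_4 = (x_3 − 0)/13 = -1/23
  x_4 = -1/23;  a_4 = 9;  x_5 = (x_4 − 9)/13 = -16/23
  x_5 = -16/23;  a_5 = 1;  x_6 = (x_5 − 1)/13 = -3/23
Digits: (7, 4, 7, 0, 9, 1).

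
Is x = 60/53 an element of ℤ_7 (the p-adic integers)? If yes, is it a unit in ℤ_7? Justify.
x ∈ ℤ_7^× (unit); v_7(x) = 0

ℤ_7 = {x ∈ ℚ_7 : v_7(x) ≥ 0} and ℤ_7^× = {x ∈ ℤ_7 : v_7(x) = 0}. Here v_7(60/53) = v_7(num) − v_7(den) = 0; compare against these criteria.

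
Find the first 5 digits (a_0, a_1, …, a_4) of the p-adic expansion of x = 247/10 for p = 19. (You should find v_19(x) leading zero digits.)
(a_0, …, a_4) = (0, 7, 13, 5, 13)

v_19(247/10) = 1, so a_0 = ... = a_0 = 0. Factor out: x = 19^1 · u with u = 13/10 a unit in ℤ_19. Expand u iteratively via a_{v+i} = u_i mod 19, u_{i+1} = (u_i − a_{v+i})/19:
  u_0 = 13/10;  a_1 = 7;  u_1 = (u_0 − 7)/19 = -3/10
  u_1 = -3/10;  a_2 = 13;  u_2 = (u_1 − 13)/19 = -7/10
  u_2 = -7/10;  a_3 = 5;  u_3 = (u_2 − 5)/19 = -3/10
  u_3 = -3/10;  a_4 = 13;  u_4 = (u_3 − 13)/19 = -7/10
Digits: (0, 7, 13, 5, 13).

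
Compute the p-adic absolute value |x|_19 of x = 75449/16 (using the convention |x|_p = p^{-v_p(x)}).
|75449/16|_19 = 1/6859

Step 1 — compute v_19(x) by factoring powers of 19 out of the numerator and denominator: v_19(75449/16) = 3. Step 2 — apply |x|_p = p^{-v_p(x)} = 19^{-3} = 1/6859.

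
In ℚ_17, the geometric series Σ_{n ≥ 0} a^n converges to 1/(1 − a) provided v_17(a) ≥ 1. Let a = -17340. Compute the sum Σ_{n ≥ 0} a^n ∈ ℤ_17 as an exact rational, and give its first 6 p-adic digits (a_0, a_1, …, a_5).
Σ a^n = 1/(1 − a) = 1/17341;  first 6 digits = (1, 0, 8, 13, 12, 7)

v_17(a) = 2 ≥ 1, so the series converges in ℤ_17 to 1/(1 − a) = 1/(1 − (-17340)) = 1/17341. Expand this rational in ℤ_17: compute digits iteratively via d_i = x_i mod 17, x_{i+1} = (x_i − d_i)/17. The first 6 digits are (1, 0, 8, 13, 12, 7).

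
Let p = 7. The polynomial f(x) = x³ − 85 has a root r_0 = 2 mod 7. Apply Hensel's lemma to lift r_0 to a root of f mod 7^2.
r_1 = 37 (mod 49)

Hensel: r_{i+1} = r_i − f(r_i)/f′(r_i) mod 7^{i+2}, where f′(x) = 3x². Iterate:
  r_0 = 2 (mod 7)
  r_1 = 37 (mod 49)
Final: r = 37 with f(r) ≡ 0 mod 7^2.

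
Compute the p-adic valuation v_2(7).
v_2(7) = 0

v_2(n) is the largest exponent k such that 2^k divides n. Factor out: 7 = 2^0 · 7. (Sign doesn't affect v_p.) So v_2(7) = 0.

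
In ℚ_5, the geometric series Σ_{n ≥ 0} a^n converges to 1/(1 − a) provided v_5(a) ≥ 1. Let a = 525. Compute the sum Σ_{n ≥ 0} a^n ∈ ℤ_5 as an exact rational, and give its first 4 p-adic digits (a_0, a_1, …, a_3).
Σ a^n = 1/(1 − a) = -1/524;  first 4 digits = (1, 0, 1, 4)

v_5(a) = 2 ≥ 1, so the series converges in ℤ_5 to 1/(1 − a) = 1/(1 − 525) = -1/524. Expand this rational in ℤ_5: compute digits iteratively via d_i = x_i mod 5, x_{i+1} = (x_i − d_i)/5. The first 4 digits are (1, 0, 1, 4).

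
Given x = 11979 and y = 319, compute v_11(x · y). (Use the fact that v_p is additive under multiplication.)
v_11(3821301) = 4

v_p(x) = 3 (factor: 11979 = 11^3 · 9); v_p(y) = 1 (factor: 319 = 11^1 · 29). Additivity: v_p(xy) = v_p(x) + v_p(y) = 3 + 1 = 4. (Direct check: xy = 3821301 = 11^4 · (261).)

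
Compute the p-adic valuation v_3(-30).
v_3(-30) = 1

v_3(n) is the largest exponent k such that 3^k divides n. Factor out: -30 = -3^1 · 10. (Sign doesn't affect v_p.) So v_3(-30) = 1.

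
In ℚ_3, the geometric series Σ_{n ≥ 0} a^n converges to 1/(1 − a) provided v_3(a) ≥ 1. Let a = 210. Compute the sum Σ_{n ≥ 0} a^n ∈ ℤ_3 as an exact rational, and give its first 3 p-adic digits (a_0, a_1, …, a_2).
Σ a^n = 1/(1 − a) = -1/209;  first 3 digits = (1, 1, 0)

v_3(a) = 1 ≥ 1, so the series converges in ℤ_3 to 1/(1 − a) = 1/(1 − 210) = -1/209. Expand this rational in ℤ_3: compute digits iteratively via d_i = x_i mod 3, x_{i+1} = (x_i − d_i)/3. The first 3 digits are (1, 1, 0).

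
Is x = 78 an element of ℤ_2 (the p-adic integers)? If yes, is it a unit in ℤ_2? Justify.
x ∈ ℤ_2 but not a unit; v_2(x) = 1 > 0

ℤ_2 = {x ∈ ℚ_2 : v_2(x) ≥ 0} and ℤ_2^× = {x ∈ ℤ_2 : v_2(x) = 0}. Here v_2(78) = v_2(num) − v_2(den) = 1; compare against these criteria.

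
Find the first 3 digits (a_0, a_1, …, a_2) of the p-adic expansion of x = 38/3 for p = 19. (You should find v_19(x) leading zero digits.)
(a_0, …, a_2) = (0, 7, 6)

v_19(38/3) = 1, so a_0 = ... = a_0 = 0. Factor out: x = 19^1 · u with u = 2/3 a unit in ℤ_19. Expand u iteratively via a_{v+i} = u_i mod 19, u_{i+1} = (u_i − a_{v+i})/19:
  u_0 = 2/3;  a_1 = 7;  u_1 = (u_0 − 7)/19 = -1/3
  u_1 = -1/3;  a_2 = 6;  u_2 = (u_1 − 6)/19 = -1/3
Digits: (0, 7, 6).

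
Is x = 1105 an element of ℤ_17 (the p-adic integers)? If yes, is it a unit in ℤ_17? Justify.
x ∈ ℤ_17 but not a unit; v_17(x) = 1 > 0

ℤ_17 = {x ∈ ℚ_17 : v_17(x) ≥ 0} and ℤ_17^× = {x ∈ ℤ_17 : v_17(x) = 0}. Here v_17(1105) = v_17(num) − v_17(den) = 1; compare against these criteria.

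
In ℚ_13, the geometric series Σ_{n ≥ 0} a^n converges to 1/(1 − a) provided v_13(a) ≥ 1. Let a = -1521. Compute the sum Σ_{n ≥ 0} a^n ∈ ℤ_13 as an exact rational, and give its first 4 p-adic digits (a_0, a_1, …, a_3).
Σ a^n = 1/(1 − a) = 1/1522;  first 4 digits = (1, 0, 4, 12)

v_13(a) = 2 ≥ 1, so the series converges in ℤ_13 to 1/(1 − a) = 1/(1 − (-1521)) = 1/1522. Expand this rational in ℤ_13: compute digits iteratively via d_i = x_i mod 13, x_{i+1} = (x_i − d_i)/13. The first 4 digits are (1, 0, 4, 12).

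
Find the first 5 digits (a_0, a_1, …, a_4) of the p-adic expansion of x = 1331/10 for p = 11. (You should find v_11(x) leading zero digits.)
(a_0, …, a_4) = (0, 0, 0, 10, 9)

v_11(1331/10) = 3, so a_0 = ... = a_2 = 0. Factor out: x = 11^3 · u with u = 1/10 a unit in ℤ_11. Expand u iteratively via a_{v+i} = u_i mod 11, u_{i+1} = (u_i − a_{v+i})/11:
  u_0 = 1/10;  a_3 = 10;  u_1 = (u_0 − 10)/11 = -9/10
  u_1 = -9/10;  a_4 = 9;  u_2 = (u_1 − 9)/11 = -9/10
Digits: (0, 0, 0, 10, 9).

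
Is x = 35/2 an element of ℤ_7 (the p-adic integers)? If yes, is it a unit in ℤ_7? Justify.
x ∈ ℤ_7 but not a unit; v_7(x) = 1 > 0

ℤ_7 = {x ∈ ℚ_7 : v_7(x) ≥ 0} and ℤ_7^× = {x ∈ ℤ_7 : v_7(x) = 0}. Here v_7(35/2) = v_7(num) − v_7(den) = 1; compare against these criteria.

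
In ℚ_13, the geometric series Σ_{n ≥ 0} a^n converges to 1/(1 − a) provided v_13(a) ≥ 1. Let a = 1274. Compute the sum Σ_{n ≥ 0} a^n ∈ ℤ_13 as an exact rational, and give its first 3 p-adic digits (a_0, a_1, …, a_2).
Σ a^n = 1/(1 − a) = -1/1273;  first 3 digits = (1, 7, 4)

v_13(a) = 1 ≥ 1, so the series converges in ℤ_13 to 1/(1 − a) = 1/(1 − 1274) = -1/1273. Expand this rational in ℤ_13: compute digits iteratively via d_i = x_i mod 13, x_{i+1} = (x_i − d_i)/13. The first 3 digits are (1, 7, 4).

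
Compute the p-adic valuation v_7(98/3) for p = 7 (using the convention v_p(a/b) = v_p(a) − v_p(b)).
v_7(98/3) = 2

Factor powers of 7 from the numerator and denominator of the reduced fraction: 98 = 7^2 · 2 and 3 = 7^0 · 3. Apply v_p(a/b) = v_p(a) − v_p(b): v_7(98/3) = 2 − 0 = 2.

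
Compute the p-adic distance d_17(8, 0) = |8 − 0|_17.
d_17(8, 0) = 1

Step 1 — x − y = 8 − 0 = 8. Step 2 — v_17(8) = 0 (factor: 8 = (17^0 · 8); the sign does not affect v_p). Step 3 — |x − y|_17 = 17^{0} = 1.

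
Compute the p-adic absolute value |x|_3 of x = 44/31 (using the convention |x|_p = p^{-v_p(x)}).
|44/31|_3 = 1

Step 1 — compute v_3(x) by factoring powers of 3 out of the numerator and denominator: v_3(44/31) = 0. Step 2 — apply |x|_p = p^{-v_p(x)} = 3^{0} = 1.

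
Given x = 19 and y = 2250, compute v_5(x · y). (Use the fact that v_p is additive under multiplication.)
v_5(42750) = 3

v_p(x) = 0 (factor: 19 = 5^0 · 19); v_p(y) = 3 (factor: 2250 = 5^3 · 18). Additivity: v_p(xy) = v_p(x) + v_p(y) = 0 + 3 = 3. (Direct check: xy = 42750 = 5^3 · (342).)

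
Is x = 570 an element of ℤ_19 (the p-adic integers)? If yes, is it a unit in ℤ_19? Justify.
x ∈ ℤ_19 but not a unit; v_19(x) = 1 > 0

ℤ_19 = {x ∈ ℚ_19 : v_19(x) ≥ 0} and ℤ_19^× = {x ∈ ℤ_19 : v_19(x) = 0}. Here v_19(570) = v_19(num) − v_19(den) = 1; compare against these criteria.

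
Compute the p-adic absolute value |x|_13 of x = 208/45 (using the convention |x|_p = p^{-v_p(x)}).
|208/45|_13 = 1/13

Step 1 — compute v_13(x) by factoring powers of 13 out of the numerator and denominator: v_13(208/45) = 1. Step 2 — apply |x|_p = p^{-v_p(x)} = 13^{-1} = 1/13.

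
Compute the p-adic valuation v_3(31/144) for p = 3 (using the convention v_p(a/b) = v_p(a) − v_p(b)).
v_3(31/144) = -2

Factor powers of 3 from the numerator and denominator of the reduced fraction: 31 = 3^0 · 31 and 144 = 3^2 · 16. Apply v_p(a/b) = v_p(a) − v_p(b): v_3(31/144) = 0 − 2 = -2.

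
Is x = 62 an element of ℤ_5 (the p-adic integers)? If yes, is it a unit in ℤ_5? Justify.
x ∈ ℤ_5^× (unit); v_5(x) = 0

ℤ_5 = {x ∈ ℚ_5 : v_5(x) ≥ 0} and ℤ_5^× = {x ∈ ℤ_5 : v_5(x) = 0}. Here v_5(62) = v_5(num) − v_5(den) = 0; compare against these criteria.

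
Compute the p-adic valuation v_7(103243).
v_7(103243) = 4

v_7(n) is the largest exponent k such that 7^k divides n. Factor out: 103243 = 7^4 · 43. (Sign doesn't affect v_p.) So v_7(103243) = 4.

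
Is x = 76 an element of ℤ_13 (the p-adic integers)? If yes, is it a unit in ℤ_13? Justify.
x ∈ ℤ_13^× (unit); v_13(x) = 0

ℤ_13 = {x ∈ ℚ_13 : v_13(x) ≥ 0} and ℤ_13^× = {x ∈ ℤ_13 : v_13(x) = 0}. Here v_13(76) = v_13(num) − v_13(den) = 0; compare against these criteria.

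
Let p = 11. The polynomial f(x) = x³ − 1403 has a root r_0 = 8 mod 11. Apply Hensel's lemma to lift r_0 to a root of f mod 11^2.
r_1 = 41 (mod 121)

Hensel: r_{i+1} = r_i − f(r_i)/f′(r_i) mod 11^{i+2}, where f′(x) = 3x². Iterate:
  r_0 = 8 (mod 11)
  r_1 = 41 (mod 121)
Final: r = 41 with f(r) ≡ 0 mod 11^2.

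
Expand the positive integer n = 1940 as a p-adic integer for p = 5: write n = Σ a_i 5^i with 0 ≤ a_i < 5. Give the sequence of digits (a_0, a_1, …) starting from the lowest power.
(a_0, a_1, …) = (0, 3, 2, 0, 3)

Repeated division by 5 gives the digits low-to-high: 1940 = 3·5^1 + 2·5^2 + 3·5^4. Digit sequence: (0, 3, 2, 0, 3).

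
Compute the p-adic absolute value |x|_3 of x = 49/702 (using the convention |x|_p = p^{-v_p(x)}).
|49/702|_3 = 27

Step 1 — compute v_3(x) by factoring powers of 3 out of the numerator and denominator: v_3(49/702) = -3. Step 2 — apply |x|_p = p^{-v_p(x)} = 3^{3} = 27.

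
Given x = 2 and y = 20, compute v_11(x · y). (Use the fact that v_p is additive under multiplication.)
v_11(40) = 0

v_p(x) = 0 (factor: 2 = 11^0 · 2); v_p(y) = 0 (factor: 20 = 11^0 · 20). Additivity: v_p(xy) = v_p(x) + v_p(y) = 0 + 0 = 0. (Direct check: xy = 40 = 11^0 · (40).)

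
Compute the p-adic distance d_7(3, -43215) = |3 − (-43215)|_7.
d_7(3, -43215) = 1/2401

Step 1 — x − y = 3 − (-43215) = 43218. Step 2 — v_7(43218) = 4 (factor: 43218 = (7^4 · 18); the sign does not affect v_p). Step 3 — |x − y|_7 = 7^{-4} = 1/2401.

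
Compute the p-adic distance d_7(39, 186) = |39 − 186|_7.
d_7(39, 186) = 1/49

Step 1 — x − y = 39 − 186 = -147. Step 2 — v_7(-147) = 2 (factor: -147 = −(7^2 · 3); the sign does not affect v_p). Step 3 — |x − y|_7 = 7^{-2} = 1/49.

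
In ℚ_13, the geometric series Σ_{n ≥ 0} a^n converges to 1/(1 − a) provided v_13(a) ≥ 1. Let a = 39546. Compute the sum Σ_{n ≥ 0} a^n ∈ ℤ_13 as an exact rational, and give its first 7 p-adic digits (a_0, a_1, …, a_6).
Σ a^n = 1/(1 − a) = -1/39545;  first 7 digits = (1, 0, 0, 5, 1, 0, 12)

v_13(a) = 3 ≥ 1, so the series converges in ℤ_13 to 1/(1 − a) = 1/(1 − 39546) = -1/39545. Expand this rational in ℤ_13: compute digits iteratively via d_i = x_i mod 13, x_{i+1} = (x_i − d_i)/13. The first 7 digits are (1, 0, 0, 5, 1, 0, 12).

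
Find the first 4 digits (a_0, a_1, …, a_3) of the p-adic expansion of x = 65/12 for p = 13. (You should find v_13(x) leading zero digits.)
(a_0, …, a_3) = (0, 8, 7, 7)

v_13(65/12) = 1, so a_0 = ... = a_0 = 0. Factor out: x = 13^1 · u with u = 5/12 a unit in ℤ_13. Expand u iteratively via a_{v+i} = u_i mod 13, u_{i+1} = (u_i − a_{v+i})/13:
  u_0 = 5/12;  a_1 = 8;  u_1 = (u_0 − 8)/13 = -7/12
  u_1 = -7/12;  a_2 = 7;  u_2 = (u_1 − 7)/13 = -7/12
  u_2 = -7/12;  a_3 = 7;  u_3 = (u_2 − 7)/13 = -7/12
Digits: (0, 8, 7, 7).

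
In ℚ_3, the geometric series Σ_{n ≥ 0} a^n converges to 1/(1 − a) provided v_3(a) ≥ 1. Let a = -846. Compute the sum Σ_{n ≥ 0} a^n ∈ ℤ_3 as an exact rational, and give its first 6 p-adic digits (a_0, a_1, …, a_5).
Σ a^n = 1/(1 − a) = 1/847;  first 6 digits = (1, 0, 2, 1, 2, 1)

v_3(a) = 2 ≥ 1, so the series converges in ℤ_3 to 1/(1 − a) = 1/(1 − (-846)) = 1/847. Expand this rational in ℤ_3: compute digits iteratively via d_i = x_i mod 3, x_{i+1} = (x_i − d_i)/3. The first 6 digits are (1, 0, 2, 1, 2, 1).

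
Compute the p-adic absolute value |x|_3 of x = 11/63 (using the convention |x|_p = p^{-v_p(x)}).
|11/63|_3 = 9

Step 1 — compute v_3(x) by factoring powers of 3 out of the numerator and denominator: v_3(11/63) = -2. Step 2 — apply |x|_p = p^{-v_p(x)} = 3^{2} = 9.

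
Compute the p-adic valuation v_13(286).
v_13(286) = 1

v_13(n) is the largest exponent k such that 13^k divides n. Factor out: 286 = 13^1 · 22. (Sign doesn't affect v_p.) So v_13(286) = 1.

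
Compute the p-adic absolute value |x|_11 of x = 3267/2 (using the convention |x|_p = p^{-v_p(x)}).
|3267/2|_11 = 1/121

Step 1 — compute v_11(x) by factoring powers of 11 out of the numerator and denominator: v_11(3267/2) = 2. Step 2 — apply |x|_p = p^{-v_p(x)} = 11^{-2} = 1/121.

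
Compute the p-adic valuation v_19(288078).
v_19(288078) = 3

v_19(n) is the largest exponent k such that 19^k divides n. Factor out: 288078 = 19^3 · 42. (Sign doesn't affect v_p.) So v_19(288078) = 3.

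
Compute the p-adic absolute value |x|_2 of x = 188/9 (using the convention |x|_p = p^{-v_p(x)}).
|188/9|_2 = 1/4

Step 1 — compute v_2(x) by factoring powers of 2 out of the numerator and denominator: v_2(188/9) = 2. Step 2 — apply |x|_p = p^{-v_p(x)} = 2^{-2} = 1/4.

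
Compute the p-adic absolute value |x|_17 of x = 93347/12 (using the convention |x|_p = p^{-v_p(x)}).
|93347/12|_17 = 1/4913

Step 1 — compute v_17(x) by factoring powers of 17 out of the numerator and denominator: v_17(93347/12) = 3. Step 2 — apply |x|_p = p^{-v_p(x)} = 17^{-3} = 1/4913.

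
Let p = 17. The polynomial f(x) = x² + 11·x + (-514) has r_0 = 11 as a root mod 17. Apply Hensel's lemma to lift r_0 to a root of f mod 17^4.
r_3 = 39910 (mod 83521)

Hensel: r_{i+1} = r_i − f(r_i)·(f′(r_i))^{-1} mod 17^{i+2}, f′(x) = 2x + 11. Iterate:
  r_0 = 11 (mod 17)
  r_1 = 28 (mod 289)
  r_2 = 606 (mod 4913)
  r_3 = 39910 (mod 83521)
Final: r = 39910 satisfies f(r) ≡ 0 mod 17^4.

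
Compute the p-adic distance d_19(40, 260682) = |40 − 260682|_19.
d_19(40, 260682) = 1/130321

Step 1 — x − y = 40 − 260682 = -260642. Step 2 — v_19(-260642) = 4 (factor: -260642 = −(19^4 · 2); the sign does not affect v_p). Step 3 — |x − y|_19 = 19^{-4} = 1/130321.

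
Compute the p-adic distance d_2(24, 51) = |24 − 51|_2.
d_2(24, 51) = 1

Step 1 — x − y = 24 − 51 = -27. Step 2 — v_2(-27) = 0 (factor: -27 = −(2^0 · 27); the sign does not affect v_p). Step 3 — |x − y|_2 = 2^{0} = 1.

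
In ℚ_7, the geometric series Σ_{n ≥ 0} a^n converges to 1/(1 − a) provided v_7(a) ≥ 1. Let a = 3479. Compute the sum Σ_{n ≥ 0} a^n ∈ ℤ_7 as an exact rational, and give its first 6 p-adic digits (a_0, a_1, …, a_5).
Σ a^n = 1/(1 − a) = -1/3478;  first 6 digits = (1, 0, 1, 3, 2, 6)

v_7(a) = 2 ≥ 1, so the series converges in ℤ_7 to 1/(1 − a) = 1/(1 − 3479) = -1/3478. Expand this rational in ℤ_7: compute digits iteratively via d_i = x_i mod 7, x_{i+1} = (x_i − d_i)/7. The first 6 digits are (1, 0, 1, 3, 2, 6).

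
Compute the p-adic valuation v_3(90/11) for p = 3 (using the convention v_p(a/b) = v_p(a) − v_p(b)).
v_3(90/11) = 2

Factor powers of 3 from the numerator and denominator of the reduced fraction: 90 = 3^2 · 10 and 11 = 3^0 · 11. Apply v_p(a/b) = v_p(a) − v_p(b): v_3(90/11) = 2 − 0 = 2.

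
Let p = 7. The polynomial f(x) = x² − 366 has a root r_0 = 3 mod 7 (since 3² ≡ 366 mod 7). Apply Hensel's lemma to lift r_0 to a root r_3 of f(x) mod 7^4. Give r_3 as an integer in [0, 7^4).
r_3 = 87 (mod 2401)

Hensel's recurrence: r_{i+1} = r_i − f(r_i)·(f′(r_i))^{-1} mod 7^{i+2}, with f′(x) = 2x. Iterate:
  r_0 = 3 (mod 7)
  r_1 = 38 (mod 49)
  r_2 = 87 (mod 343)
  r_3 = 87 (mod 2401)
Final: r_3 = 87, and one checks f(r_3) ≡ 0 mod 7^4.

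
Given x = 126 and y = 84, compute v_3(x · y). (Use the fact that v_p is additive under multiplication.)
v_3(10584) = 3

v_p(x) = 2 (factor: 126 = 3^2 · 14); v_p(y) = 1 (factor: 84 = 3^1 · 28). Additivity: v_p(xy) = v_p(x) + v_p(y) = 2 + 1 = 3. (Direct check: xy = 10584 = 3^3 · (392).)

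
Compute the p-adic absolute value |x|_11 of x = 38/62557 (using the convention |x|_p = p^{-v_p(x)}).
|38/62557|_11 = 1331

Step 1 — compute v_11(x) by factoring powers of 11 out of the numerator and denominator: v_11(38/62557) = -3. Step 2 — apply |x|_p = p^{-v_p(x)} = 11^{3} = 1331.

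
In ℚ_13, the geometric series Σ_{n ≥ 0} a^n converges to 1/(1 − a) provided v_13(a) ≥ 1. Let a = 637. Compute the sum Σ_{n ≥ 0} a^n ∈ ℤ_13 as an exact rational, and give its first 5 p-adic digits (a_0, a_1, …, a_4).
Σ a^n = 1/(1 − a) = -1/636;  first 5 digits = (1, 10, 12, 1, 6)

v_13(a) = 1 ≥ 1, so the series converges in ℤ_13 to 1/(1 − a) = 1/(1 − 637) = -1/636. Expand this rational in ℤ_13: compute digits iteratively via d_i = x_i mod 13, x_{i+1} = (x_i − d_i)/13. The first 5 digits are (1, 10, 12, 1, 6).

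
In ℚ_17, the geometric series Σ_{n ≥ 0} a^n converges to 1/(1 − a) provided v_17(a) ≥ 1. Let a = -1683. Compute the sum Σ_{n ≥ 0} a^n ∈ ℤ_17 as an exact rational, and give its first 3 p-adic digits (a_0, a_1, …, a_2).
Σ a^n = 1/(1 − a) = 1/1684;  first 3 digits = (1, 3, 3)

v_17(a) = 1 ≥ 1, so the series converges in ℤ_17 to 1/(1 − a) = 1/(1 − (-1683)) = 1/1684. Expand this rational in ℤ_17: compute digits iteratively via d_i = x_i mod 17, x_{i+1} = (x_i − d_i)/17. The first 3 digits are (1, 3, 3).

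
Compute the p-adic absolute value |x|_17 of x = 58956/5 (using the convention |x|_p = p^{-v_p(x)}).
|58956/5|_17 = 1/4913

Step 1 — compute v_17(x) by factoring powers of 17 out of the numerator and denominator: v_17(58956/5) = 3. Step 2 — apply |x|_p = p^{-v_p(x)} = 17^{-3} = 1/4913.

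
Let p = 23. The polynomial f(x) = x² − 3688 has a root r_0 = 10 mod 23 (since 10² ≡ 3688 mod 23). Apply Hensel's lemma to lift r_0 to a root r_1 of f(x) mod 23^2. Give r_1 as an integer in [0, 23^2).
r_1 = 401 (mod 529)

Hensel's recurrence: r_{i+1} = r_i − f(r_i)·(f′(r_i))^{-1} mod 23^{i+2}, with f′(x) = 2x. Iterate:
  r_0 = 10 (mod 23)
  r_1 = 401 (mod 529)
Final: r_1 = 401, and one checks f(r_1) ≡ 0 mod 23^2.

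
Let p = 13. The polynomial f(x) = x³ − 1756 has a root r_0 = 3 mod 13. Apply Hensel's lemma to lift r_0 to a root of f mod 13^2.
r_1 = 42 (mod 169)

Hensel: r_{i+1} = r_i − f(r_i)/f′(r_i) mod 13^{i+2}, where f′(x) = 3x². Iterate:
  r_0 = 3 (mod 13)
  r_1 = 42 (mod 169)
Final: r = 42 with f(r) ≡ 0 mod 13^2.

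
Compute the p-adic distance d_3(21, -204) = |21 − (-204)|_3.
d_3(21, -204) = 1/9

Step 1 — x − y = 21 − (-204) = 225. Step 2 — v_3(225) = 2 (factor: 225 = (3^2 · 25); the sign does not affect v_p). Step 3 — |x − y|_3 = 3^{-2} = 1/9.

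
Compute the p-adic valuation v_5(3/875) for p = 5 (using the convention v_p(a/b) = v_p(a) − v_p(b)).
v_5(3/875) = -3

Factor powers of 5 from the numerator and denominator of the reduced fraction: 3 = 5^0 · 3 and 875 = 5^3 · 7. Apply v_p(a/b) = v_p(a) − v_p(b): v_5(3/875) = 0 − 3 = -3.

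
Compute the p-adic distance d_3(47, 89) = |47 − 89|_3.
d_3(47, 89) = 1/3

Step 1 — x − y = 47 − 89 = -42. Step 2 — v_3(-42) = 1 (factor: -42 = −(3^1 · 14); the sign does not affect v_p). Step 3 — |x − y|_3 = 3^{-1} = 1/3.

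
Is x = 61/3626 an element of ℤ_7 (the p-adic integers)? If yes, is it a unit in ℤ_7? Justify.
x ∉ ℤ_7 (v_7(x) = -2 < 0)

ℤ_7 = {x ∈ ℚ_7 : v_7(x) ≥ 0} and ℤ_7^× = {x ∈ ℤ_7 : v_7(x) = 0}. Here v_7(61/3626) = v_7(num) − v_7(den) = -2; compare against these criteria.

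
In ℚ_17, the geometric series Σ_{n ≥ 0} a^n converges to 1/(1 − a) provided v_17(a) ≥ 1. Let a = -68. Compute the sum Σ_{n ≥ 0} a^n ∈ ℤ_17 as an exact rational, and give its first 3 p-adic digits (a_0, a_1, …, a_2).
Σ a^n = 1/(1 − a) = 1/69;  first 3 digits = (1, 13, 15)

v_17(a) = 1 ≥ 1, so the series converges in ℤ_17 to 1/(1 − a) = 1/(1 − (-68)) = 1/69. Expand this rational in ℤ_17: compute digits iteratively via d_i = x_i mod 17, x_{i+1} = (x_i − d_i)/17. The first 3 digits are (1, 13, 15).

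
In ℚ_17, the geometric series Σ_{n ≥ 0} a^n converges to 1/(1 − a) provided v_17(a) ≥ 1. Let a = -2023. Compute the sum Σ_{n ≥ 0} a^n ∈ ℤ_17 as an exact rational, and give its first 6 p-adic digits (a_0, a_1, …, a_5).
Σ a^n = 1/(1 − a) = 1/2024;  first 6 digits = (1, 0, 10, 16, 14, 2)

v_17(a) = 2 ≥ 1, so the series converges in ℤ_17 to 1/(1 − a) = 1/(1 − (-2023)) = 1/2024. Expand this rational in ℤ_17: compute digits iteratively via d_i = x_i mod 17, x_{i+1} = (x_i − d_i)/17. The first 6 digits are (1, 0, 10, 16, 14, 2).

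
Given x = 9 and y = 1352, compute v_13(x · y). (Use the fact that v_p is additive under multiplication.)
v_13(12168) = 2

v_p(x) = 0 (factor: 9 = 13^0 · 9); v_p(y) = 2 (factor: 1352 = 13^2 · 8). Additivity: v_p(xy) = v_p(x) + v_p(y) = 0 + 2 = 2. (Direct check: xy = 12168 = 13^2 · (72).)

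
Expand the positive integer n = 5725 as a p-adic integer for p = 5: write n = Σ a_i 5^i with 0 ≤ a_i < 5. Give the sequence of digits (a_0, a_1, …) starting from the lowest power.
(a_0, a_1, …) = (0, 0, 4, 0, 4, 1)

Repeated division by 5 gives the digits low-to-high: 5725 = 4·5^2 + 4·5^4 + 1·5^5. Digit sequence: (0, 0, 4, 0, 4, 1).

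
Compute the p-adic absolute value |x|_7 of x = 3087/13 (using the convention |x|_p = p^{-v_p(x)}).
|3087/13|_7 = 1/343

Step 1 — compute v_7(x) by factoring powers of 7 out of the numerator and denominator: v_7(3087/13) = 3. Step 2 — apply |x|_p = p^{-v_p(x)} = 7^{-3} = 1/343.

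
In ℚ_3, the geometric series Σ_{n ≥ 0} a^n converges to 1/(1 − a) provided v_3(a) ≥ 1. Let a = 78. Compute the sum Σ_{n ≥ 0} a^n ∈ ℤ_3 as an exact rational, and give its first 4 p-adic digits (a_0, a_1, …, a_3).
Σ a^n = 1/(1 − a) = -1/77;  first 4 digits = (1, 2, 0, 2)

v_3(a) = 1 ≥ 1, so the series converges in ℤ_3 to 1/(1 − a) = 1/(1 − 78) = -1/77. Expand this rational in ℤ_3: compute digits iteratively via d_i = x_i mod 3, x_{i+1} = (x_i − d_i)/3. The first 4 digits are (1, 2, 0, 2).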